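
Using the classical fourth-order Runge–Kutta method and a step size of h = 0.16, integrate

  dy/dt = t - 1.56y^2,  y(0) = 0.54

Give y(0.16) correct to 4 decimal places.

RK4: k1 = f(t_n, y_n); k2 = f(t_n + h/2, y_n + (h/2)·k1); k3 = f(t_n + h/2, y_n + (h/2)·k2); k4 = f(t_n + h, y_n + h·k3); y_{n+1} = y_n + (h/6)·(k1 + 2k2 + 2k3 + k4).
t=0.000000, y=0.540000:
  k1 = f(0.000000, 0.540000) = -0.454896
  k2 = f(0.080000, 0.503608) = -0.315649
  k3 = f(0.080000, 0.514748) = -0.333346
  k4 = f(0.160000, 0.486665) = -0.209474
  y ← 0.540000 + (0.16/6)·(k1 + 2k2 + 2k3 + k4) = 0.487670
y(0.16) ≈ 0.4877

0.4877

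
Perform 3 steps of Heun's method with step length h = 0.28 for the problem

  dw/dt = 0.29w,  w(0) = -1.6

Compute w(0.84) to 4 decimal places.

Heun: k1 = f(t_n, w_n); k2 = f(t_n + h, w_n + h·k1); w_{n+1} = w_n + (h/2)·(k1 + k2).
t=0.000000, w=-1.600000:
  k1 = f(0.000000, -1.600000) = -0.464000
  k2 = f(0.280000, -1.729920) = -0.501677
  w ← -1.600000 + (0.28/2)·(-0.464000 + (-0.501677)) = -1.735195
t=0.280000, w=-1.735195:
  k1 = f(0.280000, -1.735195) = -0.503206
  k2 = f(0.560000, -1.876093) = -0.544067
  w ← -1.735195 + (0.28/2)·(-0.503206 + (-0.544067)) = -1.881813
t=0.560000, w=-1.881813:
  k1 = f(0.560000, -1.881813) = -0.545726
  k2 = f(0.840000, -2.034616) = -0.590039
  w ← -1.881813 + (0.28/2)·(-0.545726 + (-0.590039)) = -2.040820
w(0.84) ≈ -2.0408

-2.0408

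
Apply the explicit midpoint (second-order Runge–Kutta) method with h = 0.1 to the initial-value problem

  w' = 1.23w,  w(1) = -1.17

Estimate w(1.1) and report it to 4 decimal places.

-1.3228

Midpoint: k1 = f(t_n, w_n); k2 = f(t_n + h/2, w_n + (h/2)·k1); w_{n+1} = w_n + h·k2.
t=1.000000, w=-1.170000:
  k1 = f(1.000000, -1.170000) = -1.439100
  k2 = f(1.050000, -1.241955) = -1.527605
  w ← -1.170000 + 0.1·(-1.527605) = -1.322760
w(1.1) ≈ -1.3228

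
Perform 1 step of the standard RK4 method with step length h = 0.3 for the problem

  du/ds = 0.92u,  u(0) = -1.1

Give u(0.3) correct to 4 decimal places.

-1.4496

RK4: k1 = f(s_n, u_n); k2 = f(s_n + h/2, u_n + (h/2)·k1); k3 = f(s_n + h/2, u_n + (h/2)·k2); k4 = f(s_n + h, u_n + h·k3); u_{n+1} = u_n + (h/6)·(k1 + 2k2 + 2k3 + k4).
s=0.000000, u=-1.100000:
  k1 = f(0.000000, -1.100000) = -1.012000
  k2 = f(0.150000, -1.251800) = -1.151656
  k3 = f(0.150000, -1.272748) = -1.170929
  k4 = f(0.300000, -1.451279) = -1.335176
  u ← -1.100000 + (0.3/6)·(k1 + 2k2 + 2k3 + k4) = -1.449617
u(0.3) ≈ -1.4496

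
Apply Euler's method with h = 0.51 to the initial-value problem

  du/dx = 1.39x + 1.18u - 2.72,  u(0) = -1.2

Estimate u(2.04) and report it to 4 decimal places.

Euler: u_{n+1} = u_n + h·f(x_n, u_n).
x=0.000000, u=-1.200000: f=-4.136000 → u ← -1.200000 + 0.51·(-4.136000) = -3.309360
x=0.510000, u=-3.309360: f=-5.916145 → u ← -3.309360 + 0.51·(-5.916145) = -6.326594
x=1.020000, u=-6.326594: f=-8.767581 → u ← -6.326594 + 0.51·(-8.767581) = -10.798060
x=1.530000, u=-10.798060: f=-13.335011 → u ← -10.798060 + 0.51·(-13.335011) = -17.598916
u(2.04) ≈ -17.5989

-17.5989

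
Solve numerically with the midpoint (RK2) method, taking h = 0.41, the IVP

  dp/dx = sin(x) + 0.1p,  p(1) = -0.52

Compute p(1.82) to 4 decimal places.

0.2597

Midpoint: k1 = f(x_n, p_n); k2 = f(x_n + h/2, p_n + (h/2)·k1); p_{n+1} = p_n + h·k2.
x=1.000000, p=-0.520000:
  k1 = f(1.000000, -0.520000) = 0.789471
  k2 = f(1.205000, -0.358158) = 0.898023
  p ← -0.520000 + 0.41·0.898023 = -0.151810
x=1.410000, p=-0.151810:
  k1 = f(1.410000, -0.151810) = 0.971919
  k2 = f(1.615000, 0.047433) = 1.003766
  p ← -0.151810 + 0.41·1.003766 = 0.259734
p(1.82) ≈ 0.2597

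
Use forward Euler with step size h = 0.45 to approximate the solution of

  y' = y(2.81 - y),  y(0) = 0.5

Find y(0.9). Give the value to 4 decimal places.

Euler: y_{n+1} = y_n + h·f(x_n, y_n).
x=0.000000, y=0.500000: f=1.155000 → y ← 0.500000 + 0.45·1.155000 = 1.019750
x=0.450000, y=1.019750: f=1.825607 → y ← 1.019750 + 0.45·1.825607 = 1.841273
y(0.9) ≈ 1.8413

1.8413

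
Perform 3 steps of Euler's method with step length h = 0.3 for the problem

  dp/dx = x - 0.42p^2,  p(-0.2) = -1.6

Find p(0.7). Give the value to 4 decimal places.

Euler: p_{n+1} = p_n + h·f(x_n, p_n).
x=-0.200000, p=-1.600000: f=-1.275200 → p ← -1.600000 + 0.3·(-1.275200) = -1.982560
x=0.100000, p=-1.982560: f=-1.550829 → p ← -1.982560 + 0.3·(-1.550829) = -2.447809
x=0.400000, p=-2.447809: f=-2.116542 → p ← -2.447809 + 0.3·(-2.116542) = -3.082771
p(0.7) ≈ -3.0828

-3.0828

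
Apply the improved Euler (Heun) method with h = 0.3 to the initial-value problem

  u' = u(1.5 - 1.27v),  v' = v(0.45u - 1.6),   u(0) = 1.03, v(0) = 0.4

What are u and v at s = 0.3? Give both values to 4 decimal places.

1.4169, 0.2923

Heun on (u,v): k1 = f(s_n, state_n); k2 = f(s_n + h, state_n + h·k1); state_{n+1} = state_n + (h/2)·(k1 + k2).
0.000000: (1.030000, 0.400000)
  k1 = (1.021760, -0.454600)
  predictor → (1.336528, 0.263620)
  k2 = (1.557326, -0.263241)
  → (1.416863, 0.292324)
(u(0.3), v(0.3)) ≈ (1.4169, 0.2923)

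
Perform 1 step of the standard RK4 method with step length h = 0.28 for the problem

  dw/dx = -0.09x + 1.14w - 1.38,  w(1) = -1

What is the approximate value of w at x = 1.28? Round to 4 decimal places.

RK4: k1 = f(x_n, w_n); k2 = f(x_n + h/2, w_n + (h/2)·k1); k3 = f(x_n + h/2, w_n + (h/2)·k2); k4 = f(x_n + h, w_n + h·k3); w_{n+1} = w_n + (h/6)·(k1 + 2k2 + 2k3 + k4).
x=1.000000, w=-1.000000:
  k1 = f(1.000000, -1.000000) = -2.610000
  k2 = f(1.140000, -1.365400) = -3.039156
  k3 = f(1.140000, -1.425482) = -3.107649
  k4 = f(1.280000, -1.870142) = -3.627162
  w ← -1.000000 + (0.28/6)·(k1 + 2k2 + 2k3 + k4) = -1.864769
w(1.28) ≈ -1.8648

-1.8648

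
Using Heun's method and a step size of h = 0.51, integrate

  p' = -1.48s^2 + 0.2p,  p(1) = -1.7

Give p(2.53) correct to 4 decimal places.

Heun: k1 = f(s_n, p_n); k2 = f(s_n + h, p_n + h·k1); p_{n+1} = p_n + (h/2)·(k1 + k2).
s=1.000000, p=-1.700000:
  k1 = f(1.000000, -1.700000) = -1.820000
  k2 = f(1.510000, -2.628200) = -3.900188
  p ← -1.700000 + (0.51/2)·(-1.820000 + (-3.900188)) = -3.158648
s=1.510000, p=-3.158648:
  k1 = f(1.510000, -3.158648) = -4.006278
  k2 = f(2.020000, -5.201850) = -7.079362
  p ← -3.158648 + (0.51/2)·(-4.006278 + (-7.079362)) = -5.985486
s=2.020000, p=-5.985486:
  k1 = f(2.020000, -5.985486) = -7.236089
  k2 = f(2.530000, -9.675892) = -11.408510
  p ← -5.985486 + (0.51/2)·(-7.236089 + (-11.408510)) = -10.739859
p(2.53) ≈ -10.7399

-10.7399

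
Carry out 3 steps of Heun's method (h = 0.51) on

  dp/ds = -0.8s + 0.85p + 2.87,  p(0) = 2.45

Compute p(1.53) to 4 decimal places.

Heun: k1 = f(s_n, p_n); k2 = f(s_n + h, p_n + h·k1); p_{n+1} = p_n + (h/2)·(k1 + k2).
s=0.000000, p=2.450000:
  k1 = f(0.000000, 2.450000) = 4.952500
  k2 = f(0.510000, 4.975775) = 6.691409
  p ← 2.450000 + (0.51/2)·(4.952500 + 6.691409) = 5.419197
s=0.510000, p=5.419197:
  k1 = f(0.510000, 5.419197) = 7.068317
  k2 = f(1.020000, 9.024039) = 9.724433
  p ← 5.419197 + (0.51/2)·(7.068317 + 9.724433) = 9.701348
s=1.020000, p=9.701348:
  k1 = f(1.020000, 9.701348) = 10.300146
  k2 = f(1.530000, 14.954422) = 14.357259
  p ← 9.701348 + (0.51/2)·(10.300146 + 14.357259) = 15.988986
p(1.53) ≈ 15.9890

15.9890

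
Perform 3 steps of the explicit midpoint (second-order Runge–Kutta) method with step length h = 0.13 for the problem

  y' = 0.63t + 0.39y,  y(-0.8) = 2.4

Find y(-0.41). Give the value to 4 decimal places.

2.6320

Midpoint: k1 = f(t_n, y_n); k2 = f(t_n + h/2, y_n + (h/2)·k1); y_{n+1} = y_n + h·k2.
t=-0.800000, y=2.400000:
  k1 = f(-0.800000, 2.400000) = 0.432000
  k2 = f(-0.735000, 2.428080) = 0.483901
  y ← 2.400000 + 0.13·0.483901 = 2.462907
t=-0.670000, y=2.462907:
  k1 = f(-0.670000, 2.462907) = 0.538434
  k2 = f(-0.605000, 2.497905) = 0.593033
  y ← 2.462907 + 0.13·0.593033 = 2.540001
t=-0.540000, y=2.540001:
  k1 = f(-0.540000, 2.540001) = 0.650401
  k2 = f(-0.475000, 2.582277) = 0.707838
  y ← 2.540001 + 0.13·0.707838 = 2.632020
y(-0.41) ≈ 2.6320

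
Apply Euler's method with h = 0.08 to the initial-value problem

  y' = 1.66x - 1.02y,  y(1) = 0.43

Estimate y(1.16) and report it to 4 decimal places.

Euler: y_{n+1} = y_n + h·f(x_n, y_n).
x=1.000000, y=0.430000: f=1.221400 → y ← 0.430000 + 0.08·1.221400 = 0.527712
x=1.080000, y=0.527712: f=1.254534 → y ← 0.527712 + 0.08·1.254534 = 0.628075
y(1.16) ≈ 0.6281

0.6281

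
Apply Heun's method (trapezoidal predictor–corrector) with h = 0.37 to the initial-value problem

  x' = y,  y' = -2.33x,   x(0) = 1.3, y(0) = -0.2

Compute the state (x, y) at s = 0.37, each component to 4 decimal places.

Heun on (x,y): k1 = f(s_n, state_n); k2 = f(s_n + h, state_n + h·k1); state_{n+1} = state_n + (h/2)·(k1 + k2).
0.000000: (1.300000, -0.200000)
  k1 = (-0.200000, -3.029000)
  predictor → (1.226000, -1.320730)
  k2 = (-1.320730, -2.856580)
  → (1.018665, -1.288832)
(x(0.37), y(0.37)) ≈ (1.0187, -1.2888)

1.0187, -1.2888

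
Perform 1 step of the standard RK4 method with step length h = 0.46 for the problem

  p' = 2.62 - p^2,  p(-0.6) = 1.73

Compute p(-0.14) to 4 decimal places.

1.6489

RK4: k1 = f(x_n, p_n); k2 = f(x_n + h/2, p_n + (h/2)·k1); k3 = f(x_n + h/2, p_n + (h/2)·k2); k4 = f(x_n + h, p_n + h·k3); p_{n+1} = p_n + (h/6)·(k1 + 2k2 + 2k3 + k4).
x=-0.600000, p=1.730000:
  k1 = f(-0.600000, 1.730000) = -0.372900
  k2 = f(-0.370000, 1.644233) = -0.083502
  k3 = f(-0.370000, 1.710795) = -0.306818
  k4 = f(-0.140000, 1.588864) = 0.095512
  p ← 1.730000 + (0.46/6)·(k1 + 2k2 + 2k3 + k4) = 1.648885
p(-0.14) ≈ 1.6489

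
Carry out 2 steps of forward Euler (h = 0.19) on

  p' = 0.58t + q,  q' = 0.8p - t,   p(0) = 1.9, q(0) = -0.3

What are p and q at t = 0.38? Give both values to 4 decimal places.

Euler on (p,q): p_{n+1} = p_n + h·p', q_{n+1} = q_n + h·q'.
0.000000: (1.900000, -0.300000); f=(-0.300000, 1.520000) → (1.843000, -0.011200)
0.190000: (1.843000, -0.011200); f=(0.099000, 1.284400) → (1.861810, 0.232836)
(p(0.38), q(0.38)) ≈ (1.8618, 0.2328)

1.8618, 0.2328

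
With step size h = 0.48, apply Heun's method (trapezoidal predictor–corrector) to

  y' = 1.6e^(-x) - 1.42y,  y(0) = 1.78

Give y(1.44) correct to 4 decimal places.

Heun: k1 = f(x_n, y_n); k2 = f(x_n + h, y_n + h·k1); y_{n+1} = y_n + (h/2)·(k1 + k2).
x=0.000000, y=1.780000:
  k1 = f(0.000000, 1.780000) = -0.927600
  k2 = f(0.480000, 1.334752) = -0.905294
  y ← 1.780000 + (0.48/2)·(-0.927600 + (-0.905294)) = 1.340105
x=0.480000, y=1.340105:
  k1 = f(0.480000, 1.340105) = -0.912896
  k2 = f(0.960000, 0.901915) = -0.668091
  y ← 1.340105 + (0.48/2)·(-0.912896 + (-0.668091)) = 0.960668
x=0.960000, y=0.960668:
  k1 = f(0.960000, 0.960668) = -0.751521
  k2 = f(1.440000, 0.599939) = -0.472828
  y ← 0.960668 + (0.48/2)·(-0.751521 + (-0.472828)) = 0.666825
y(1.44) ≈ 0.6668

0.6668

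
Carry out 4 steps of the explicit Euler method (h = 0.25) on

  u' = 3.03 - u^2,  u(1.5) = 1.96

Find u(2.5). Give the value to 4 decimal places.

1.7407

Euler: u_{n+1} = u_n + h·f(x_n, u_n).
x=1.500000, u=1.960000: f=-0.811600 → u ← 1.960000 + 0.25·(-0.811600) = 1.757100
x=1.750000, u=1.757100: f=-0.057400 → u ← 1.757100 + 0.25·(-0.057400) = 1.742750
x=2.000000, u=1.742750: f=-0.007177 → u ← 1.742750 + 0.25·(-0.007177) = 1.740956
x=2.250000, u=1.740956: f=-0.000926 → u ← 1.740956 + 0.25·(-0.000926) = 1.740724
u(2.5) ≈ 1.7407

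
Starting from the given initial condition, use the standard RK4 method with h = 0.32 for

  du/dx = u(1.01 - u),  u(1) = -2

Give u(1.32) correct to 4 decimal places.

-9.5232

RK4: k1 = f(x_n, u_n); k2 = f(x_n + h/2, u_n + (h/2)·k1); k3 = f(x_n + h/2, u_n + (h/2)·k2); k4 = f(x_n + h, u_n + h·k3); u_{n+1} = u_n + (h/6)·(k1 + 2k2 + 2k3 + k4).
x=1.000000, u=-2.000000:
  k1 = f(1.000000, -2.000000) = -6.020000
  k2 = f(1.160000, -2.963200) = -11.773386
  k3 = f(1.160000, -3.883742) = -19.006030
  k4 = f(1.320000, -8.081929) = -73.480333
  u ← -2.000000 + (0.32/6)·(k1 + 2k2 + 2k3 + k4) = -9.523155
u(1.32) ≈ -9.5232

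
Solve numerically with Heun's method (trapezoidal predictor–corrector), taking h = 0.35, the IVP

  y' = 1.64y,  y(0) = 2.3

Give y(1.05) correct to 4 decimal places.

12.0901

Heun: k1 = f(x_n, y_n); k2 = f(x_n + h, y_n + h·k1); y_{n+1} = y_n + (h/2)·(k1 + k2).
x=0.000000, y=2.300000:
  k1 = f(0.000000, 2.300000) = 3.772000
  k2 = f(0.350000, 3.620200) = 5.937128
  y ← 2.300000 + (0.35/2)·(3.772000 + 5.937128) = 3.999097
x=0.350000, y=3.999097:
  k1 = f(0.350000, 3.999097) = 6.558520
  k2 = f(0.700000, 6.294579) = 10.323110
  y ← 3.999097 + (0.35/2)·(6.558520 + 10.323110) = 6.953383
x=0.700000, y=6.953383:
  k1 = f(0.700000, 6.953383) = 11.403547
  k2 = f(1.050000, 10.944624) = 17.949184
  y ← 6.953383 + (0.35/2)·(11.403547 + 17.949184) = 12.090111
y(1.05) ≈ 12.0901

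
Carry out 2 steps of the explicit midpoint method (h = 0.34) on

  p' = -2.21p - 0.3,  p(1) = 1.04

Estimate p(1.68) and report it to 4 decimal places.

Midpoint: k1 = f(x_n, p_n); k2 = f(x_n + h/2, p_n + (h/2)·k1); p_{n+1} = p_n + h·k2.
x=1.000000, p=1.040000:
  k1 = f(1.000000, 1.040000) = -2.598400
  k2 = f(1.170000, 0.598272) = -1.622181
  p ← 1.040000 + 0.34·(-1.622181) = 0.488458
x=1.340000, p=0.488458:
  k1 = f(1.340000, 0.488458) = -1.379493
  k2 = f(1.510000, 0.253945) = -0.861218
  p ← 0.488458 + 0.34·(-0.861218) = 0.195644
p(1.68) ≈ 0.1956

0.1956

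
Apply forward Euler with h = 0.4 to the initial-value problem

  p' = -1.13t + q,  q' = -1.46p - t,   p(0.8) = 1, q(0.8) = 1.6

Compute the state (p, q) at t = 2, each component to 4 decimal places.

0.0790, -1.7630

Euler on (p,q): p_{n+1} = p_n + h·p', q_{n+1} = q_n + h·q'.
0.800000: (1.000000, 1.600000); f=(0.696000, -2.260000) → (1.278400, 0.696000)
1.200000: (1.278400, 0.696000); f=(-0.660000, -3.066464) → (1.014400, -0.530586)
1.600000: (1.014400, -0.530586); f=(-2.338586, -3.081024) → (0.078966, -1.762995)
(p(2), q(2)) ≈ (0.0790, -1.7630)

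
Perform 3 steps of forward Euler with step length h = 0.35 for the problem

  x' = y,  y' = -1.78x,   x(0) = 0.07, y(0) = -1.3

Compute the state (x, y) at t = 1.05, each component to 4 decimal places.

Euler on (x,y): x_{n+1} = x_n + h·x', y_{n+1} = y_n + h·y'.
0.000000: (0.070000, -1.300000); f=(-1.300000, -0.124600) → (-0.385000, -1.343610)
0.350000: (-0.385000, -1.343610); f=(-1.343610, 0.685300) → (-0.855263, -1.103755)
0.700000: (-0.855263, -1.103755); f=(-1.103755, 1.522369) → (-1.241578, -0.570926)
(x(1.05), y(1.05)) ≈ (-1.2416, -0.5709)

-1.2416, -0.5709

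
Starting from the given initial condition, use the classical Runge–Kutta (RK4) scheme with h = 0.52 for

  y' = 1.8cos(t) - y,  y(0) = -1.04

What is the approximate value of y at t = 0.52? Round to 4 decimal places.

RK4: k1 = f(t_n, y_n); k2 = f(t_n + h/2, y_n + (h/2)·k1); k3 = f(t_n + h/2, y_n + (h/2)·k2); k4 = f(t_n + h, y_n + h·k3); y_{n+1} = y_n + (h/6)·(k1 + 2k2 + 2k3 + k4).
t=0.000000, y=-1.040000:
  k1 = f(0.000000, -1.040000) = 2.840000
  k2 = f(0.260000, -0.301600) = 2.041102
  k3 = f(0.260000, -0.509313) = 2.248815
  k4 = f(0.520000, 0.129384) = 1.432690
  y ← -1.040000 + (0.52/6)·(k1 + 2k2 + 2k3 + k4) = 0.073886
y(0.52) ≈ 0.0739

0.0739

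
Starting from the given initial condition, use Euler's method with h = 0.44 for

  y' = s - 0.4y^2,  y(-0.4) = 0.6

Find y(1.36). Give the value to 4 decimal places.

Euler: y_{n+1} = y_n + h·f(s_n, y_n).
s=-0.400000, y=0.600000: f=-0.544000 → y ← 0.600000 + 0.44·(-0.544000) = 0.360640
s=0.040000, y=0.360640: f=-0.012024 → y ← 0.360640 + 0.44·(-0.012024) = 0.355349
s=0.480000, y=0.355349: f=0.429491 → y ← 0.355349 + 0.44·0.429491 = 0.544325
s=0.920000, y=0.544325: f=0.801484 → y ← 0.544325 + 0.44·0.801484 = 0.896978
y(1.36) ≈ 0.8970

0.8970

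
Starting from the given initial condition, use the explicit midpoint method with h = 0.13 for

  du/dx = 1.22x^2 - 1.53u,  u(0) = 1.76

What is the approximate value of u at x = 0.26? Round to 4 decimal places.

Midpoint: k1 = f(x_n, u_n); k2 = f(x_n + h/2, u_n + (h/2)·k1); u_{n+1} = u_n + h·k2.
x=0.000000, u=1.760000:
  k1 = f(0.000000, 1.760000) = -2.692800
  k2 = f(0.065000, 1.584968) = -2.419847
  u ← 1.760000 + 0.13·(-2.419847) = 1.445420
x=0.130000, u=1.445420:
  k1 = f(0.130000, 1.445420) = -2.190875
  k2 = f(0.195000, 1.303013) = -1.947220
  u ← 1.445420 + 0.13·(-1.947220) = 1.192281
u(0.26) ≈ 1.1923

1.1923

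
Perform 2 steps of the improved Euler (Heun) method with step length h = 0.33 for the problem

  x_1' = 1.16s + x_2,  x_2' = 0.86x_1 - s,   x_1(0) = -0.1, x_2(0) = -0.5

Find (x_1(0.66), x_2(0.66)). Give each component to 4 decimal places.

Heun on (x_1,x_2): k1 = f(s_n, state_n); k2 = f(s_n + h, state_n + h·k1); state_{n+1} = state_n + (h/2)·(k1 + k2).
0.000000: (-0.100000, -0.500000)
  k1 = (-0.500000, -0.086000)
  predictor → (-0.265000, -0.528380)
  k2 = (-0.145580, -0.557900)
  → (-0.206521, -0.606244)
0.330000: (-0.206521, -0.606244)
  k1 = (-0.223444, -0.507608)
  predictor → (-0.280257, -0.773754)
  k2 = (-0.008154, -0.901021)
  → (-0.244734, -0.838667)
(x_1(0.66), x_2(0.66)) ≈ (-0.2447, -0.8387)

-0.2447, -0.8387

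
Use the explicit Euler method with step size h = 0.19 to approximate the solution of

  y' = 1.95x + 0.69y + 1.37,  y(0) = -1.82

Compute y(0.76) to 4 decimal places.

-1.2541

Euler: y_{n+1} = y_n + h·f(x_n, y_n).
x=0.000000, y=-1.820000: f=0.114200 → y ← -1.820000 + 0.19·0.114200 = -1.798302
x=0.190000, y=-1.798302: f=0.499672 → y ← -1.798302 + 0.19·0.499672 = -1.703364
x=0.380000, y=-1.703364: f=0.935679 → y ← -1.703364 + 0.19·0.935679 = -1.525585
x=0.570000, y=-1.525585: f=1.428846 → y ← -1.525585 + 0.19·1.428846 = -1.254105
y(0.76) ≈ -1.2541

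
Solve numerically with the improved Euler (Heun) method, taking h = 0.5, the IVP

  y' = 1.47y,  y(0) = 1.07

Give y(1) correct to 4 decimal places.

4.3019

Heun: k1 = f(s_n, y_n); k2 = f(s_n + h, y_n + h·k1); y_{n+1} = y_n + (h/2)·(k1 + k2).
s=0.000000, y=1.070000:
  k1 = f(0.000000, 1.070000) = 1.572900
  k2 = f(0.500000, 1.856450) = 2.728982
  y ← 1.070000 + (0.5/2)·(1.572900 + 2.728982) = 2.145470
s=0.500000, y=2.145470:
  k1 = f(0.500000, 2.145470) = 3.153841
  k2 = f(1.000000, 3.722391) = 5.471915
  y ← 2.145470 + (0.5/2)·(3.153841 + 5.471915) = 4.301909
y(1) ≈ 4.3019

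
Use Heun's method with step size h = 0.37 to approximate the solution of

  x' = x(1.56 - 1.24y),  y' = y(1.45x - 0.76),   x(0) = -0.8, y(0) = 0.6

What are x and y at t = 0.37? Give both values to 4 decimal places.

Heun on (x,y): k1 = f(t_n, state_n); k2 = f(t_n + h, state_n + h·k1); state_{n+1} = state_n + (h/2)·(k1 + k2).
0.000000: (-0.800000, 0.600000)
  k1 = (-0.652800, -1.152000)
  predictor → (-1.041536, 0.173760)
  k2 = (-1.400384, -0.394475)
  → (-1.179839, 0.313902)
(x(0.37), y(0.37)) ≈ (-1.1798, 0.3139)

-1.1798, 0.3139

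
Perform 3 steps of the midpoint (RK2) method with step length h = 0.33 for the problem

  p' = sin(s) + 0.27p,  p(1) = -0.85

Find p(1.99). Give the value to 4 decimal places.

Midpoint: k1 = f(s_n, p_n); k2 = f(s_n + h/2, p_n + (h/2)·k1); p_{n+1} = p_n + h·k2.
s=1.000000, p=-0.850000:
  k1 = f(1.000000, -0.850000) = 0.611971
  k2 = f(1.165000, -0.749025) = 0.716552
  p ← -0.850000 + 0.33·0.716552 = -0.613538
s=1.330000, p=-0.613538:
  k1 = f(1.330000, -0.613538) = 0.805493
  k2 = f(1.495000, -0.480632) = 0.867358
  p ← -0.613538 + 0.33·0.867358 = -0.327310
s=1.660000, p=-0.327310:
  k1 = f(1.660000, -0.327310) = 0.907650
  k2 = f(1.825000, -0.177547) = 0.919926
  p ← -0.327310 + 0.33·0.919926 = -0.023734
p(1.99) ≈ -0.0237

-0.0237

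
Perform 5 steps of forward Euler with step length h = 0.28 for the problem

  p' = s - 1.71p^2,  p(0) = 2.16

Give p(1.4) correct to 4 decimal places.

0.6256

Euler: p_{n+1} = p_n + h·f(s_n, p_n).
s=0.000000, p=2.160000: f=-7.978176 → p ← 2.160000 + 0.28·(-7.978176) = -0.073889
s=0.280000, p=-0.073889: f=0.270664 → p ← -0.073889 + 0.28·0.270664 = 0.001897
s=0.560000, p=0.001897: f=0.559994 → p ← 0.001897 + 0.28·0.559994 = 0.158695
s=0.840000, p=0.158695: f=0.796935 → p ← 0.158695 + 0.28·0.796935 = 0.381837
s=1.120000, p=0.381837: f=0.870683 → p ← 0.381837 + 0.28·0.870683 = 0.625628
p(1.4) ≈ 0.6256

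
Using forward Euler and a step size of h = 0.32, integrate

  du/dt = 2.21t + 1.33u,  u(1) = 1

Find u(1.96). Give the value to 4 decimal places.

6.8252

Euler: u_{n+1} = u_n + h·f(t_n, u_n).
t=1.000000, u=1.000000: f=3.540000 → u ← 1.000000 + 0.32·3.540000 = 2.132800
t=1.320000, u=2.132800: f=5.753824 → u ← 2.132800 + 0.32·5.753824 = 3.974024
t=1.640000, u=3.974024: f=8.909851 → u ← 3.974024 + 0.32·8.909851 = 6.825176
u(1.96) ≈ 6.8252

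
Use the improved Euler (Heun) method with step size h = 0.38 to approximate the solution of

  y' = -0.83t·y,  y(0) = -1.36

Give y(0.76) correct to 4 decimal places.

Heun: k1 = f(t_n, y_n); k2 = f(t_n + h, y_n + h·k1); y_{n+1} = y_n + (h/2)·(k1 + k2).
t=0.000000, y=-1.360000:
  k1 = f(0.000000, -1.360000) = 0.000000
  k2 = f(0.380000, -1.360000) = 0.428944
  y ← -1.360000 + (0.38/2)·(0.000000 + 0.428944) = -1.278501
t=0.380000, y=-1.278501:
  k1 = f(0.380000, -1.278501) = 0.403239
  k2 = f(0.760000, -1.125270) = 0.709820
  y ← -1.278501 + (0.38/2)·(0.403239 + 0.709820) = -1.067019
y(0.76) ≈ -1.0670

-1.0670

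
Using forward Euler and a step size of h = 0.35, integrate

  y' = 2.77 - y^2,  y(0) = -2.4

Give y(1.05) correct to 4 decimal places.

-21.0704

Euler: y_{n+1} = y_n + h·f(x_n, y_n).
x=0.000000, y=-2.400000: f=-2.990000 → y ← -2.400000 + 0.35·(-2.990000) = -3.446500
x=0.350000, y=-3.446500: f=-9.108362 → y ← -3.446500 + 0.35·(-9.108362) = -6.634427
x=0.700000, y=-6.634427: f=-41.245619 → y ← -6.634427 + 0.35·(-41.245619) = -21.070393
y(1.05) ≈ -21.0704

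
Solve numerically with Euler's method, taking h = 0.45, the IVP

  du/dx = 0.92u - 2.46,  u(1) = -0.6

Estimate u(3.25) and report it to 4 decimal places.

-15.8322

Euler: u_{n+1} = u_n + h·f(x_n, u_n).
x=1.000000, u=-0.600000: f=-3.012000 → u ← -0.600000 + 0.45·(-3.012000) = -1.955400
x=1.450000, u=-1.955400: f=-4.258968 → u ← -1.955400 + 0.45·(-4.258968) = -3.871936
x=1.900000, u=-3.871936: f=-6.022181 → u ← -3.871936 + 0.45·(-6.022181) = -6.581917
x=2.350000, u=-6.581917: f=-8.515364 → u ← -6.581917 + 0.45·(-8.515364) = -10.413831
x=2.800000, u=-10.413831: f=-12.040724 → u ← -10.413831 + 0.45·(-12.040724) = -15.832156
u(3.25) ≈ -15.8322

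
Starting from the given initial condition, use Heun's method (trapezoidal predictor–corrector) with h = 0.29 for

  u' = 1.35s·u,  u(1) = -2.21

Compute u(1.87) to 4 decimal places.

-11.1712

Heun: k1 = f(s_n, u_n); k2 = f(s_n + h, u_n + h·k1); u_{n+1} = u_n + (h/2)·(k1 + k2).
s=1.000000, u=-2.210000:
  k1 = f(1.000000, -2.210000) = -2.983500
  k2 = f(1.290000, -3.075215) = -5.355487
  u ← -2.210000 + (0.29/2)·(-2.983500 + (-5.355487)) = -3.419153
s=1.290000, u=-3.419153:
  k1 = f(1.290000, -3.419153) = -5.954455
  k2 = f(1.580000, -5.145945) = -10.976301
  u ← -3.419153 + (0.29/2)·(-5.954455 + (-10.976301)) = -5.874113
s=1.580000, u=-5.874113:
  k1 = f(1.580000, -5.874113) = -12.529482
  k2 = f(1.870000, -9.507663) = -24.002094
  u ← -5.874113 + (0.29/2)·(-12.529482 + (-24.002094)) = -11.171191
u(1.87) ≈ -11.1712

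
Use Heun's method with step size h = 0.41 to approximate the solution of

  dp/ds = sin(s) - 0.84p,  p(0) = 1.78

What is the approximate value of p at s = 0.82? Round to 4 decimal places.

1.1716

Heun: k1 = f(s_n, p_n); k2 = f(s_n + h, p_n + h·k1); p_{n+1} = p_n + (h/2)·(k1 + k2).
s=0.000000, p=1.780000:
  k1 = f(0.000000, 1.780000) = -1.495200
  k2 = f(0.410000, 1.166968) = -0.581644
  p ← 1.780000 + (0.41/2)·(-1.495200 + (-0.581644)) = 1.354247
s=0.410000, p=1.354247:
  k1 = f(0.410000, 1.354247) = -0.738958
  k2 = f(0.820000, 1.051274) = -0.151924
  p ← 1.354247 + (0.41/2)·(-0.738958 + (-0.151924)) = 1.171616
p(0.82) ≈ 1.1716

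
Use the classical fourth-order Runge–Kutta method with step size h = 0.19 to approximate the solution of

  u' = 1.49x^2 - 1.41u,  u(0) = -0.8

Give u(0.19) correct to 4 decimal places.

-0.6088

RK4: k1 = f(x_n, u_n); k2 = f(x_n + h/2, u_n + (h/2)·k1); k3 = f(x_n + h/2, u_n + (h/2)·k2); k4 = f(x_n + h, u_n + h·k3); u_{n+1} = u_n + (h/6)·(k1 + 2k2 + 2k3 + k4).
x=0.000000, u=-0.800000:
  k1 = f(0.000000, -0.800000) = 1.128000
  k2 = f(0.095000, -0.692840) = 0.990352
  k3 = f(0.095000, -0.705917) = 1.008790
  k4 = f(0.190000, -0.608330) = 0.911534
  u ← -0.800000 + (0.19/6)·(k1 + 2k2 + 2k3 + k4) = -0.608802
u(0.19) ≈ -0.6088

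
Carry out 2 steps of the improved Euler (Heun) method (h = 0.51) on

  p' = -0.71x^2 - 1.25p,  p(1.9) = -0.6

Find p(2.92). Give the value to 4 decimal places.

Heun: k1 = f(x_n, p_n); k2 = f(x_n + h, p_n + h·k1); p_{n+1} = p_n + (h/2)·(k1 + k2).
x=1.900000, p=-0.600000:
  k1 = f(1.900000, -0.600000) = -1.813100
  k2 = f(2.410000, -1.524681) = -2.217900
  p ← -0.600000 + (0.51/2)·(-1.813100 + (-2.217900)) = -1.627905
x=2.410000, p=-1.627905:
  k1 = f(2.410000, -1.627905) = -2.088870
  k2 = f(2.920000, -2.693229) = -2.687208
  p ← -1.627905 + (0.51/2)·(-2.088870 + (-2.687208)) = -2.845805
p(2.92) ≈ -2.8458

-2.8458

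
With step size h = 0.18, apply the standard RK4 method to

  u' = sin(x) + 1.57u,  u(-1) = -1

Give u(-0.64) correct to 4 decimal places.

-2.1172

RK4: k1 = f(x_n, u_n); k2 = f(x_n + h/2, u_n + (h/2)·k1); k3 = f(x_n + h/2, u_n + (h/2)·k2); k4 = f(x_n + h, u_n + h·k3); u_{n+1} = u_n + (h/6)·(k1 + 2k2 + 2k3 + k4).
x=-1.000000, u=-1.000000:
  k1 = f(-1.000000, -1.000000) = -2.411471
  k2 = f(-0.910000, -1.217032) = -2.700245
  k3 = f(-0.910000, -1.243022) = -2.741048
  k4 = f(-0.820000, -1.493389) = -3.075766
  u ← -1.000000 + (0.18/6)·(k1 + 2k2 + 2k3 + k4) = -1.491095
x=-0.820000, u=-1.491095:
  k1 = f(-0.820000, -1.491095) = -3.072164
  k2 = f(-0.730000, -1.767589) = -3.441985
  k3 = f(-0.730000, -1.800873) = -3.494241
  k4 = f(-0.640000, -2.120058) = -3.925687
  u ← -1.491095 + (0.18/6)·(k1 + 2k2 + 2k3 + k4) = -2.117204
u(-0.64) ≈ -2.1172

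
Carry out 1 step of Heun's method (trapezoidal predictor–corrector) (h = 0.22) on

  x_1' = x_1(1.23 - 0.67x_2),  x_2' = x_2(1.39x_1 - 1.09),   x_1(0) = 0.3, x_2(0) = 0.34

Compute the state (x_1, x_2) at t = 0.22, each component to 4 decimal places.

Heun on (x_1,x_2): k1 = f(t_n, state_n); k2 = f(t_n + h, state_n + h·k1); state_{n+1} = state_n + (h/2)·(k1 + k2).
0.000000: (0.300000, 0.340000)
  k1 = (0.300660, -0.228820)
  predictor → (0.366145, 0.289660)
  k2 = (0.379300, -0.168309)
  → (0.374796, 0.296316)
(x_1(0.22), x_2(0.22)) ≈ (0.3748, 0.2963)

0.3748, 0.2963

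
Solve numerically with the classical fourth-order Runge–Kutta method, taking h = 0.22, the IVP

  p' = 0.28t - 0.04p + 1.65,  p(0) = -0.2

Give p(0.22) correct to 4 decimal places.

0.1699

RK4: k1 = f(t_n, p_n); k2 = f(t_n + h/2, p_n + (h/2)·k1); k3 = f(t_n + h/2, p_n + (h/2)·k2); k4 = f(t_n + h, p_n + h·k3); p_{n+1} = p_n + (h/6)·(k1 + 2k2 + 2k3 + k4).
t=0.000000, p=-0.200000:
  k1 = f(0.000000, -0.200000) = 1.658000
  k2 = f(0.110000, -0.017620) = 1.681505
  k3 = f(0.110000, -0.015034) = 1.681401
  k4 = f(0.220000, 0.169908) = 1.704804
  p ← -0.200000 + (0.22/6)·(k1 + 2k2 + 2k3 + k4) = 0.169916
p(0.22) ≈ 0.1699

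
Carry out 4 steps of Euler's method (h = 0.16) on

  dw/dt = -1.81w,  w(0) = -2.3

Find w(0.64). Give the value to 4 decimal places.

Euler: w_{n+1} = w_n + h·f(t_n, w_n).
t=0.000000, w=-2.300000: f=4.163000 → w ← -2.300000 + 0.16·4.163000 = -1.633920
t=0.160000, w=-1.633920: f=2.957395 → w ← -1.633920 + 0.16·2.957395 = -1.160737
t=0.320000, w=-1.160737: f=2.100934 → w ← -1.160737 + 0.16·2.100934 = -0.824587
t=0.480000, w=-0.824587: f=1.492503 → w ← -0.824587 + 0.16·1.492503 = -0.585787
w(0.64) ≈ -0.5858

-0.5858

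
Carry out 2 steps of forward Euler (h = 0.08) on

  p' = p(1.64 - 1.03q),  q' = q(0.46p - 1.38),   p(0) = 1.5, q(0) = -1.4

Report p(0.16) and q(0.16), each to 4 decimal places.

2.3190, -1.2677

Euler on (p,q): p_{n+1} = p_n + h·p', q_{n+1} = q_n + h·q'.
0.000000: (1.500000, -1.400000); f=(4.623000, 0.966000) → (1.869840, -1.322720)
0.080000: (1.869840, -1.322720); f=(5.614011, 0.687647) → (2.318961, -1.267708)
(p(0.16), q(0.16)) ≈ (2.3190, -1.2677)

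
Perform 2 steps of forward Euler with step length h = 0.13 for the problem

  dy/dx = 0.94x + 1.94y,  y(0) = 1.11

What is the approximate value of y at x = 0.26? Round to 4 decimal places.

Euler: y_{n+1} = y_n + h·f(x_n, y_n).
x=0.000000, y=1.110000: f=2.153400 → y ← 1.110000 + 0.13·2.153400 = 1.389942
x=0.130000, y=1.389942: f=2.818687 → y ← 1.389942 + 0.13·2.818687 = 1.756371
y(0.26) ≈ 1.7564

1.7564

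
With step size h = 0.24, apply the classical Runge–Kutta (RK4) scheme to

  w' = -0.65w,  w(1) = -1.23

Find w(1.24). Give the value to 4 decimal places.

-1.0523

RK4: k1 = f(x_n, w_n); k2 = f(x_n + h/2, w_n + (h/2)·k1); k3 = f(x_n + h/2, w_n + (h/2)·k2); k4 = f(x_n + h, w_n + h·k3); w_{n+1} = w_n + (h/6)·(k1 + 2k2 + 2k3 + k4).
x=1.000000, w=-1.230000:
  k1 = f(1.000000, -1.230000) = 0.799500
  k2 = f(1.120000, -1.134060) = 0.737139
  k3 = f(1.120000, -1.141543) = 0.742003
  k4 = f(1.240000, -1.051919) = 0.683748
  w ← -1.230000 + (0.24/6)·(k1 + 2k2 + 2k3 + k4) = -1.052339
w(1.24) ≈ -1.0523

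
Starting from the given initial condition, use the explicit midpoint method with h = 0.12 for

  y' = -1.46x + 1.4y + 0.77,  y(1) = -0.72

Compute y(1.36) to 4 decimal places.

Midpoint: k1 = f(x_n, y_n); k2 = f(x_n + h/2, y_n + (h/2)·k1); y_{n+1} = y_n + h·k2.
x=1.000000, y=-0.720000:
  k1 = f(1.000000, -0.720000) = -1.698000
  k2 = f(1.060000, -0.821880) = -1.928232
  y ← -0.720000 + 0.12·(-1.928232) = -0.951388
x=1.120000, y=-0.951388:
  k1 = f(1.120000, -0.951388) = -2.197143
  k2 = f(1.180000, -1.083216) = -2.469303
  y ← -0.951388 + 0.12·(-2.469303) = -1.247704
x=1.240000, y=-1.247704:
  k1 = f(1.240000, -1.247704) = -2.787186
  k2 = f(1.300000, -1.414935) = -3.108909
  y ← -1.247704 + 0.12·(-3.108909) = -1.620773
y(1.36) ≈ -1.6208

-1.6208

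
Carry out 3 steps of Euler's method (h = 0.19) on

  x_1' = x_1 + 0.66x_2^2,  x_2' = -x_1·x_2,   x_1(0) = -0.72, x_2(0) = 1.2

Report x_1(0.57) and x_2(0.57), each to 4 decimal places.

-0.3827, 1.7065

Euler on (x_1,x_2): x_1_{n+1} = x_1_n + h·x_1', x_2_{n+1} = x_2_n + h·x_2'.
0.000000: (-0.720000, 1.200000); f=(0.230400, 0.864000) → (-0.676224, 1.364160)
0.190000: (-0.676224, 1.364160); f=(0.551991, 0.922478) → (-0.571346, 1.539431)
0.380000: (-0.571346, 1.539431); f=(0.992753, 0.879547) → (-0.382722, 1.706545)
(x_1(0.57), x_2(0.57)) ≈ (-0.3827, 1.7065)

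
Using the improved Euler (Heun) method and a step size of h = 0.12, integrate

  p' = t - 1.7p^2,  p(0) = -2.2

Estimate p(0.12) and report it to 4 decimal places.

-3.7227

Heun: k1 = f(t_n, p_n); k2 = f(t_n + h, p_n + h·k1); p_{n+1} = p_n + (h/2)·(k1 + k2).
t=0.000000, p=-2.200000:
  k1 = f(0.000000, -2.200000) = -8.228000
  k2 = f(0.120000, -3.187360) = -17.150748
  p ← -2.200000 + (0.12/2)·(-8.228000 + (-17.150748)) = -3.722725
p(0.12) ≈ -3.7227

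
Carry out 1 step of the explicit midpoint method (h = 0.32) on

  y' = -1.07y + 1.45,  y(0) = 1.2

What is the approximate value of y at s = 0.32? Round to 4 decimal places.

Midpoint: k1 = f(s_n, y_n); k2 = f(s_n + h/2, y_n + (h/2)·k1); y_{n+1} = y_n + h·k2.
s=0.000000, y=1.200000:
  k1 = f(0.000000, 1.200000) = 0.166000
  k2 = f(0.160000, 1.226560) = 0.137581
  y ← 1.200000 + 0.32·0.137581 = 1.244026
y(0.32) ≈ 1.2440

1.2440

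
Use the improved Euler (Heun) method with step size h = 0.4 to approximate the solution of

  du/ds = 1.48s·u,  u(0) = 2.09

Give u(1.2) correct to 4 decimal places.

5.8066

Heun: k1 = f(s_n, u_n); k2 = f(s_n + h, u_n + h·k1); u_{n+1} = u_n + (h/2)·(k1 + k2).
s=0.000000, u=2.090000:
  k1 = f(0.000000, 2.090000) = 0.000000
  k2 = f(0.400000, 2.090000) = 1.237280
  u ← 2.090000 + (0.4/2)·(0.000000 + 1.237280) = 2.337456
s=0.400000, u=2.337456:
  k1 = f(0.400000, 2.337456) = 1.383774
  k2 = f(0.800000, 2.890966) = 3.422903
  u ← 2.337456 + (0.4/2)·(1.383774 + 3.422903) = 3.298791
s=0.800000, u=3.298791:
  k1 = f(0.800000, 3.298791) = 3.905769
  k2 = f(1.200000, 4.861099) = 8.633312
  u ← 3.298791 + (0.4/2)·(3.905769 + 8.633312) = 5.806608
u(1.2) ≈ 5.8066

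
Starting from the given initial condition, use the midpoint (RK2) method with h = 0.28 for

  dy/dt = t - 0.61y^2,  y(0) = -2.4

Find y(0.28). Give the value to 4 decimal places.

Midpoint: k1 = f(t_n, y_n); k2 = f(t_n + h/2, y_n + (h/2)·k1); y_{n+1} = y_n + h·k2.
t=0.000000, y=-2.400000:
  k1 = f(0.000000, -2.400000) = -3.513600
  k2 = f(0.140000, -2.891904) = -4.961496
  y ← -2.400000 + 0.28·(-4.961496) = -3.789219
y(0.28) ≈ -3.7892

-3.7892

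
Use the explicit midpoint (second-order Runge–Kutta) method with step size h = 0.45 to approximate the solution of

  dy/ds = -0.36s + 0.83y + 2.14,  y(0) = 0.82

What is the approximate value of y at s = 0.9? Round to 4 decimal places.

4.3247

Midpoint: k1 = f(s_n, y_n); k2 = f(s_n + h/2, y_n + (h/2)·k1); y_{n+1} = y_n + h·k2.
s=0.000000, y=0.820000:
  k1 = f(0.000000, 0.820000) = 2.820600
  k2 = f(0.225000, 1.454635) = 3.266347
  y ← 0.820000 + 0.45·3.266347 = 2.289856
s=0.450000, y=2.289856:
  k1 = f(0.450000, 2.289856) = 3.878581
  k2 = f(0.675000, 3.162537) = 4.521906
  y ← 2.289856 + 0.45·4.521906 = 4.324714
y(0.9) ≈ 4.3247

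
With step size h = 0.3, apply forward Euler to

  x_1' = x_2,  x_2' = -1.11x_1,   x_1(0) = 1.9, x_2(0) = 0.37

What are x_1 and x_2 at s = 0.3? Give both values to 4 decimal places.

Euler on (x_1,x_2): x_1_{n+1} = x_1_n + h·x_1', x_2_{n+1} = x_2_n + h·x_2'.
0.000000: (1.900000, 0.370000); f=(0.370000, -2.109000) → (2.011000, -0.262700)
(x_1(0.3), x_2(0.3)) ≈ (2.0110, -0.2627)

2.0110, -0.2627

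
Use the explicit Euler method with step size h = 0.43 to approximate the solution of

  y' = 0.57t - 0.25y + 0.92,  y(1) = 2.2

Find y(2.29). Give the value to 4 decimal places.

3.5918

Euler: y_{n+1} = y_n + h·f(t_n, y_n).
t=1.000000, y=2.200000: f=0.940000 → y ← 2.200000 + 0.43·0.940000 = 2.604200
t=1.430000, y=2.604200: f=1.084050 → y ← 2.604200 + 0.43·1.084050 = 3.070342
t=1.860000, y=3.070342: f=1.212615 → y ← 3.070342 + 0.43·1.212615 = 3.591766
y(2.29) ≈ 3.5918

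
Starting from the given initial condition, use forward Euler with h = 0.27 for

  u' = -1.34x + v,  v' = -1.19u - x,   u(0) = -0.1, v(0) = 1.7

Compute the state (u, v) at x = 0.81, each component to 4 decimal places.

0.9505, 1.1639

Euler on (u,v): u_{n+1} = u_n + h·u', v_{n+1} = v_n + h·v'.
0.000000: (-0.100000, 1.700000); f=(1.700000, 0.119000) → (0.359000, 1.732130)
0.270000: (0.359000, 1.732130); f=(1.370330, -0.697210) → (0.728989, 1.543883)
0.540000: (0.728989, 1.543883); f=(0.820283, -1.407497) → (0.950466, 1.163859)
(u(0.81), v(0.81)) ≈ (0.9505, 1.1639)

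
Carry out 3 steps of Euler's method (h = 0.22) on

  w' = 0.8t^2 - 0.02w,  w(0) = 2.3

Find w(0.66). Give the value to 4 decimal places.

Euler: w_{n+1} = w_n + h·f(t_n, w_n).
t=0.000000, w=2.300000: f=-0.046000 → w ← 2.300000 + 0.22·(-0.046000) = 2.289880
t=0.220000, w=2.289880: f=-0.007078 → w ← 2.289880 + 0.22·(-0.007078) = 2.288323
t=0.440000, w=2.288323: f=0.109114 → w ← 2.288323 + 0.22·0.109114 = 2.312328
w(0.66) ≈ 2.3123

2.3123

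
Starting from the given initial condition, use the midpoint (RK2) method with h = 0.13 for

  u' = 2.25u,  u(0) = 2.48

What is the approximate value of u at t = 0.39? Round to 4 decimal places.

5.9043

Midpoint: k1 = f(t_n, u_n); k2 = f(t_n + h/2, u_n + (h/2)·k1); u_{n+1} = u_n + h·k2.
t=0.000000, u=2.480000:
  k1 = f(0.000000, 2.480000) = 5.580000
  k2 = f(0.065000, 2.842700) = 6.396075
  u ← 2.480000 + 0.13·6.396075 = 3.311490
t=0.130000, u=3.311490:
  k1 = f(0.130000, 3.311490) = 7.450852
  k2 = f(0.195000, 3.795795) = 8.540539
  u ← 3.311490 + 0.13·8.540539 = 4.421760
t=0.260000, u=4.421760:
  k1 = f(0.260000, 4.421760) = 9.948960
  k2 = f(0.325000, 5.068442) = 11.403995
  u ← 4.421760 + 0.13·11.403995 = 5.904279
u(0.39) ≈ 5.9043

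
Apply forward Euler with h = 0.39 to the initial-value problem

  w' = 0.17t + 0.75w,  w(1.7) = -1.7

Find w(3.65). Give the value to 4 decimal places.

Euler: w_{n+1} = w_n + h·f(t_n, w_n).
t=1.700000, w=-1.700000: f=-0.986000 → w ← -1.700000 + 0.39·(-0.986000) = -2.084540
t=2.090000, w=-2.084540: f=-1.208105 → w ← -2.084540 + 0.39·(-1.208105) = -2.555701
t=2.480000, w=-2.555701: f=-1.495176 → w ← -2.555701 + 0.39·(-1.495176) = -3.138819
t=2.870000, w=-3.138819: f=-1.866215 → w ← -3.138819 + 0.39·(-1.866215) = -3.866643
t=3.260000, w=-3.866643: f=-2.345782 → w ← -3.866643 + 0.39·(-2.345782) = -4.781498
w(3.65) ≈ -4.7815

-4.7815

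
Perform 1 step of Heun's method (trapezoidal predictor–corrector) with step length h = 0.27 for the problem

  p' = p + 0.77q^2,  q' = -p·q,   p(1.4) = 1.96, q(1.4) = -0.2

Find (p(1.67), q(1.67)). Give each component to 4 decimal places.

2.5668, -0.1153

Heun on (p,q): k1 = f(t_n, state_n); k2 = f(t_n + h, state_n + h·k1); state_{n+1} = state_n + (h/2)·(k1 + k2).
1.400000: (1.960000, -0.200000)
  k1 = (1.990800, 0.392000)
  predictor → (2.497516, -0.094160)
  k2 = (2.504343, 0.235166)
  → (2.566844, -0.115333)
(p(1.67), q(1.67)) ≈ (2.5668, -0.1153)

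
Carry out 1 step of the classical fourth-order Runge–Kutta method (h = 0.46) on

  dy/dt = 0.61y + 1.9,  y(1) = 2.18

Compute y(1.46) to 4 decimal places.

RK4: k1 = f(t_n, y_n); k2 = f(t_n + h/2, y_n + (h/2)·k1); k3 = f(t_n + h/2, y_n + (h/2)·k2); k4 = f(t_n + h, y_n + h·k3); y_{n+1} = y_n + (h/6)·(k1 + 2k2 + 2k3 + k4).
t=1.000000, y=2.180000:
  k1 = f(1.000000, 2.180000) = 3.229800
  k2 = f(1.230000, 2.922854) = 3.682941
  k3 = f(1.230000, 3.027076) = 3.746517
  k4 = f(1.460000, 3.903398) = 4.281073
  y ← 2.180000 + (0.46/6)·(k1 + 2k2 + 2k3 + k4) = 3.895017
y(1.46) ≈ 3.8950

3.8950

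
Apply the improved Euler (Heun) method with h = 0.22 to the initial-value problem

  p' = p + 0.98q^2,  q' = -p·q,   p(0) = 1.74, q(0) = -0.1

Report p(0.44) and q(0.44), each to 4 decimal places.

2.6964, -0.0405

Heun on (p,q): k1 = f(s_n, state_n); k2 = f(s_n + h, state_n + h·k1); state_{n+1} = state_n + (h/2)·(k1 + k2).
0.000000: (1.740000, -0.100000)
  k1 = (1.749800, 0.174000)
  predictor → (2.124956, -0.061720)
  k2 = (2.128689, 0.131152)
  → (2.166634, -0.066433)
0.220000: (2.166634, -0.066433)
  k1 = (2.170959, 0.143937)
  predictor → (2.644245, -0.034767)
  k2 = (2.645429, 0.091933)
  → (2.696437, -0.040488)
(p(0.44), q(0.44)) ≈ (2.6964, -0.0405)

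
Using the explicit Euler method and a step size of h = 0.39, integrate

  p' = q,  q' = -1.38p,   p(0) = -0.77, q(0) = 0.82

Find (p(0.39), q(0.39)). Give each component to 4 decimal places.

-0.4502, 1.2344

Euler on (p,q): p_{n+1} = p_n + h·p', q_{n+1} = q_n + h·q'.
0.000000: (-0.770000, 0.820000); f=(0.820000, 1.062600) → (-0.450200, 1.234414)
(p(0.39), q(0.39)) ≈ (-0.4502, 1.2344)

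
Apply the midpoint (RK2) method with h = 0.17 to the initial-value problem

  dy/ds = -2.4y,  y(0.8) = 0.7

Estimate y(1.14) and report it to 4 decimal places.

Midpoint: k1 = f(s_n, y_n); k2 = f(s_n + h/2, y_n + (h/2)·k1); y_{n+1} = y_n + h·k2.
s=0.800000, y=0.700000:
  k1 = f(0.800000, 0.700000) = -1.680000
  k2 = f(0.885000, 0.557200) = -1.337280
  y ← 0.700000 + 0.17·(-1.337280) = 0.472662
s=0.970000, y=0.472662:
  k1 = f(0.970000, 0.472662) = -1.134390
  k2 = f(1.055000, 0.376239) = -0.902974
  y ← 0.472662 + 0.17·(-0.902974) = 0.319157
y(1.14) ≈ 0.3192

0.3192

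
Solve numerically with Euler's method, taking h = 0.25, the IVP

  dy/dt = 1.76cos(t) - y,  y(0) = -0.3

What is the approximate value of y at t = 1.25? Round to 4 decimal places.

Euler: y_{n+1} = y_n + h·f(t_n, y_n).
t=0.000000, y=-0.300000: f=2.060000 → y ← -0.300000 + 0.25·2.060000 = 0.215000
t=0.250000, y=0.215000: f=1.490286 → y ← 0.215000 + 0.25·1.490286 = 0.587571
t=0.500000, y=0.587571: f=0.956974 → y ← 0.587571 + 0.25·0.956974 = 0.826815
t=0.750000, y=0.826815: f=0.460957 → y ← 0.826815 + 0.25·0.460957 = 0.942054
t=1.000000, y=0.942054: f=0.008878 → y ← 0.942054 + 0.25·0.008878 = 0.944274
y(1.25) ≈ 0.9443

0.9443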